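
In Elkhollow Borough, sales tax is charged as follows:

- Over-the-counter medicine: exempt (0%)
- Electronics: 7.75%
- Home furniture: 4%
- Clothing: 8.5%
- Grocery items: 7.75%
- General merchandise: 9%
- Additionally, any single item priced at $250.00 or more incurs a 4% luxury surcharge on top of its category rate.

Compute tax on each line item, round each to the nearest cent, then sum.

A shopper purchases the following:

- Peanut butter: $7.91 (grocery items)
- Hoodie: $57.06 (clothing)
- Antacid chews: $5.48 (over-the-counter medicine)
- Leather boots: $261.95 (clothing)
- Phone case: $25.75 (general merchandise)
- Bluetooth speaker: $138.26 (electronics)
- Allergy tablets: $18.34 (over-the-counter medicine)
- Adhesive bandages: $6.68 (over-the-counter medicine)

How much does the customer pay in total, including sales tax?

Peanut butter $7.91: grocery items → 7.75% → $0.61
Hoodie $57.06: clothing → 8.5% → $4.85
Antacid chews $5.48: over-the-counter medicine → 0% → $0.00
Leather boots $261.95: clothing → 8.5% + 4% surcharge = 12.5% → $32.74
Phone case $25.75: general merchandise → 9% → $2.32
Bluetooth speaker $138.26: electronics → 7.75% → $10.72
Allergy tablets $18.34: over-the-counter medicine → 0% → $0.00
Adhesive bandages $6.68: over-the-counter medicine → 0% → $0.00
Subtotal = $521.43; tax = $51.24; total due = $572.67

$572.67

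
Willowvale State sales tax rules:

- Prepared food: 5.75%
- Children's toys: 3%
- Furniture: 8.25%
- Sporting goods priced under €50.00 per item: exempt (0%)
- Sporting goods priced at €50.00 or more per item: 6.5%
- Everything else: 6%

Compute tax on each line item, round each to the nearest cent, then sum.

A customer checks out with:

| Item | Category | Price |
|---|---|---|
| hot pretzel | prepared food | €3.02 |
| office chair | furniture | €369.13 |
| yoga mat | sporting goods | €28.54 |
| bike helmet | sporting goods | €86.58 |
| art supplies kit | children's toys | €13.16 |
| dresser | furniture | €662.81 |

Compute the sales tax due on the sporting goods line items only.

€5.63

Yoga mat €28.54: sporting goods, under €50.00 → 0% → €0.00
Bike helmet €86.58: sporting goods, €50.00 or more → 6.5% → €5.63
Tax on sporting goods = €0.00 + €5.63 = €5.63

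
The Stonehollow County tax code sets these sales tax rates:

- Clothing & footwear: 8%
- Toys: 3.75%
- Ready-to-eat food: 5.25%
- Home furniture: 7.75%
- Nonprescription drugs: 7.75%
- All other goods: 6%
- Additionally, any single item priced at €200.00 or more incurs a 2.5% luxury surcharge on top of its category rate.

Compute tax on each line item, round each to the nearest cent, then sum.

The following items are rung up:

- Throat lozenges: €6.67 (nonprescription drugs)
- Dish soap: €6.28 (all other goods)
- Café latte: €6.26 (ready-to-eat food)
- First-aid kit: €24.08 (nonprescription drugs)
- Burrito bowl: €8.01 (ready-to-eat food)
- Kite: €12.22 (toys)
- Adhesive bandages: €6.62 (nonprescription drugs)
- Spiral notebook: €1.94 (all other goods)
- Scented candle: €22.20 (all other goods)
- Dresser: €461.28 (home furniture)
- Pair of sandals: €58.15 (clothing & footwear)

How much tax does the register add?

Throat lozenges €6.67: nonprescription drugs → 7.75% → €0.52
Dish soap €6.28: all other goods → 6% → €0.38
Café latte €6.26: ready-to-eat food → 5.25% → €0.33
First-aid kit €24.08: nonprescription drugs → 7.75% → €1.87
Burrito bowl €8.01: ready-to-eat food → 5.25% → €0.42
Kite €12.22: toys → 3.75% → €0.46
Adhesive bandages €6.62: nonprescription drugs → 7.75% → €0.51
Spiral notebook €1.94: all other goods → 6% → €0.12
Scented candle €22.20: all other goods → 6% → €1.33
Dresser €461.28: home furniture → 7.75% + 2.5% surcharge = 10.25% → €47.28
Pair of sandals €58.15: clothing & footwear → 8% → €4.65
Total tax = €0.52 + €0.38 + €0.33 + €1.87 + €0.42 + €0.46 + €0.51 + €0.12 + €1.33 + €47.28 + €4.65 = €57.87

€57.87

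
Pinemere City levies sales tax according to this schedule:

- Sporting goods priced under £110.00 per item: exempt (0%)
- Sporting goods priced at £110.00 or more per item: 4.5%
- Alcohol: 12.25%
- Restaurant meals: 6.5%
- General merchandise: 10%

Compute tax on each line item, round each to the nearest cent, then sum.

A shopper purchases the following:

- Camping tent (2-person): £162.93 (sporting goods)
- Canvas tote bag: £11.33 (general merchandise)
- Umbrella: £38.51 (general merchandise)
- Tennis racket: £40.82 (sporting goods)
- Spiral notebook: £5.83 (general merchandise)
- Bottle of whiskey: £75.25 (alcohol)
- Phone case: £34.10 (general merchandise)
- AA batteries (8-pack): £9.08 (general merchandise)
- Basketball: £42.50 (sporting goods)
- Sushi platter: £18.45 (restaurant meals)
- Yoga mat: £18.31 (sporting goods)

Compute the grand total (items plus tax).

Camping tent (2-person) £162.93: sporting goods, £110.00 or more → 4.5% → £7.33
Canvas tote bag £11.33: general merchandise → 10% → £1.13
Umbrella £38.51: general merchandise → 10% → £3.85
Tennis racket £40.82: sporting goods, under £110.00 → 0% → £0.00
Spiral notebook £5.83: general merchandise → 10% → £0.58
Bottle of whiskey £75.25: alcohol → 12.25% → £9.22
Phone case £34.10: general merchandise → 10% → £3.41
AA batteries (8-pack) £9.08: general merchandise → 10% → £0.91
Basketball £42.50: sporting goods, under £110.00 → 0% → £0.00
Sushi platter £18.45: restaurant meals → 6.5% → £1.20
Yoga mat £18.31: sporting goods, under £110.00 → 0% → £0.00
Subtotal = £457.11; tax = £27.63; total due = £484.74

£484.74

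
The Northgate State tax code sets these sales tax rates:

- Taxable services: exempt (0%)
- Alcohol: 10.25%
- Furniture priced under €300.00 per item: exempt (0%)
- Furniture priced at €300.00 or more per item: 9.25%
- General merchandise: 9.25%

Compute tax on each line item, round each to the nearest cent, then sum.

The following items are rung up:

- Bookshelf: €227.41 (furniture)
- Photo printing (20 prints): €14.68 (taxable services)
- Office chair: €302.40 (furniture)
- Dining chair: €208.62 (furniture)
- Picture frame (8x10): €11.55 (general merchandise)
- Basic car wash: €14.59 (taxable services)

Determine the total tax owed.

€29.04

Bookshelf €227.41: furniture, under €300.00 → 0% → €0.00
Photo printing (20 prints) €14.68: taxable services → 0% → €0.00
Office chair €302.40: furniture, €300.00 or more → 9.25% → €27.97
Dining chair €208.62: furniture, under €300.00 → 0% → €0.00
Picture frame (8x10) €11.55: general merchandise → 9.25% → €1.07
Basic car wash €14.59: taxable services → 0% → €0.00
Total tax = €27.97 + €1.07 = €29.04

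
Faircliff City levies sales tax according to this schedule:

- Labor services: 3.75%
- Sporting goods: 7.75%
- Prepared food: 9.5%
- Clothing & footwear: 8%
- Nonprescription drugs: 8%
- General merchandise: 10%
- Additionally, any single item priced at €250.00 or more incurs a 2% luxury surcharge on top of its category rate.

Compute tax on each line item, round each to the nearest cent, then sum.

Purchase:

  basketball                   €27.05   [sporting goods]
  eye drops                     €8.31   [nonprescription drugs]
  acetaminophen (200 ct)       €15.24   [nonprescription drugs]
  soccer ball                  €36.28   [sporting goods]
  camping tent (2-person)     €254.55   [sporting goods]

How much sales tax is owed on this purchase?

€31.61

Basketball €27.05: sporting goods → 7.75% → €2.10
Eye drops €8.31: nonprescription drugs → 8% → €0.66
Acetaminophen (200 ct) €15.24: nonprescription drugs → 8% → €1.22
Soccer ball €36.28: sporting goods → 7.75% → €2.81
Camping tent (2-person) €254.55: sporting goods → 7.75% + 2% surcharge = 9.75% → €24.82
Total tax = €2.10 + €0.66 + €1.22 + €2.81 + €24.82 = €31.61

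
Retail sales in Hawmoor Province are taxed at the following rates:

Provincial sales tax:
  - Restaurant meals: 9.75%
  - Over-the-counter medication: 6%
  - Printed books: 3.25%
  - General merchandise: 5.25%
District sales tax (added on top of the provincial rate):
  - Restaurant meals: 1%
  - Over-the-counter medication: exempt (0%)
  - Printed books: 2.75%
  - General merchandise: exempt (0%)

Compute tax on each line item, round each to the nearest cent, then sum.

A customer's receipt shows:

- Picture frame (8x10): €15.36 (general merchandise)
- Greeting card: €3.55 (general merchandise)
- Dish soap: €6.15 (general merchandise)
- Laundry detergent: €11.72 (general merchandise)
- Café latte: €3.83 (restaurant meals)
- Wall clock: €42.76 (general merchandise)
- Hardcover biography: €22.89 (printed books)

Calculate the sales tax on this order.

Picture frame (8x10) €15.36: general merchandise → 5.25% + 0% district = 5.25% → €0.81
Greeting card €3.55: general merchandise → 5.25% + 0% district = 5.25% → €0.19
Dish soap €6.15: general merchandise → 5.25% + 0% district = 5.25% → €0.32
Laundry detergent €11.72: general merchandise → 5.25% + 0% district = 5.25% → €0.62
Café latte €3.83: restaurant meals → 9.75% + 1% district = 10.75% → €0.41
Wall clock €42.76: general merchandise → 5.25% + 0% district = 5.25% → €2.24
Hardcover biography €22.89: printed books → 3.25% + 2.75% district = 6% → €1.37
Total tax = €0.81 + €0.19 + €0.32 + €0.62 + €0.41 + €2.24 + €1.37 = €5.96

€5.96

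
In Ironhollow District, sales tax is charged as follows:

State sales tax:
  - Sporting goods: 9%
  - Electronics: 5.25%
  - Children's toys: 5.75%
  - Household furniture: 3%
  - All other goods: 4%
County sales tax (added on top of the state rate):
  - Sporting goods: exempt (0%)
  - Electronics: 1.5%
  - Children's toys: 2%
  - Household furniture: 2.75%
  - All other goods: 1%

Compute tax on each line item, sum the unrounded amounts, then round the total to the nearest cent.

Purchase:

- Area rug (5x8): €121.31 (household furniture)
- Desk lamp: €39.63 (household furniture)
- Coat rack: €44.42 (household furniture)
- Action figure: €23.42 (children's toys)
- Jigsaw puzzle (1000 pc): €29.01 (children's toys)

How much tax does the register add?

€15.87

Area rug (5x8) €121.31: household furniture → 3% + 2.75% county = 5.75% → €6.975325
Desk lamp €39.63: household furniture → 3% + 2.75% county = 5.75% → €2.278725
Coat rack €44.42: household furniture → 3% + 2.75% county = 5.75% → €2.55415
Action figure €23.42: children's toys → 5.75% + 2% county = 7.75% → €1.81505
Jigsaw puzzle (1000 pc) €29.01: children's toys → 5.75% + 2% county = 7.75% → €2.248275
Unrounded tax sum = €15.871525 → €15.87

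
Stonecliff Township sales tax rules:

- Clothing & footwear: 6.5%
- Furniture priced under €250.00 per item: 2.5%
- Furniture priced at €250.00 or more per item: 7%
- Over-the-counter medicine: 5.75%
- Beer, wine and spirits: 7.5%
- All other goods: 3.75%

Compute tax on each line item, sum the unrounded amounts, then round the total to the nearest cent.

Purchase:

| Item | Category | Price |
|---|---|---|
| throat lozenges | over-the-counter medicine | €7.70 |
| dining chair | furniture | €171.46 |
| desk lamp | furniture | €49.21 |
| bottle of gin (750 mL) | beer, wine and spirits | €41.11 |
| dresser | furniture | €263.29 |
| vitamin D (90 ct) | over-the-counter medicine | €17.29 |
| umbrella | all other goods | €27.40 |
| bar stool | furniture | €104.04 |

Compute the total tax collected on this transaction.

Throat lozenges €7.70: over-the-counter medicine → 5.75% → €0.44275
Dining chair €171.46: furniture, under €250.00 → 2.5% → €4.2865
Desk lamp €49.21: furniture, under €250.00 → 2.5% → €1.23025
Bottle of gin (750 mL) €41.11: beer, wine and spirits → 7.5% → €3.08325
Dresser €263.29: furniture, €250.00 or more → 7% → €18.4303
Vitamin D (90 ct) €17.29: over-the-counter medicine → 5.75% → €0.994175
Umbrella €27.40: all other goods → 3.75% → €1.0275
Bar stool €104.04: furniture, under €250.00 → 2.5% → €2.601
Unrounded tax sum = €32.095725 → €32.10

€32.10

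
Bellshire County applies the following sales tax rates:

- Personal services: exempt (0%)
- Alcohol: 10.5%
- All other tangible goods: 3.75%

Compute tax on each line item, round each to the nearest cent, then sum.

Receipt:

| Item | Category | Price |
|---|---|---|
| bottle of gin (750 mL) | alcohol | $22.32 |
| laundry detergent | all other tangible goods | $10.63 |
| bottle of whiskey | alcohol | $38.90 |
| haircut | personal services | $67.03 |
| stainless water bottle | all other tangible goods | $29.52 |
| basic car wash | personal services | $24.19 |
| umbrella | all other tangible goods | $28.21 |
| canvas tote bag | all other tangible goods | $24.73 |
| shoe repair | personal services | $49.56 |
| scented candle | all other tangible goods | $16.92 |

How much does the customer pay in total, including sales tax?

Bottle of gin (750 mL) $22.32: alcohol → 10.5% → $2.34
Laundry detergent $10.63: all other tangible goods → 3.75% → $0.40
Bottle of whiskey $38.90: alcohol → 10.5% → $4.08
Haircut $67.03: personal services → 0% → $0.00
Stainless water bottle $29.52: all other tangible goods → 3.75% → $1.11
Basic car wash $24.19: personal services → 0% → $0.00
Umbrella $28.21: all other tangible goods → 3.75% → $1.06
Canvas tote bag $24.73: all other tangible goods → 3.75% → $0.93
Shoe repair $49.56: personal services → 0% → $0.00
Scented candle $16.92: all other tangible goods → 3.75% → $0.63
Subtotal = $312.01; tax = $10.55; total due = $322.56

$322.56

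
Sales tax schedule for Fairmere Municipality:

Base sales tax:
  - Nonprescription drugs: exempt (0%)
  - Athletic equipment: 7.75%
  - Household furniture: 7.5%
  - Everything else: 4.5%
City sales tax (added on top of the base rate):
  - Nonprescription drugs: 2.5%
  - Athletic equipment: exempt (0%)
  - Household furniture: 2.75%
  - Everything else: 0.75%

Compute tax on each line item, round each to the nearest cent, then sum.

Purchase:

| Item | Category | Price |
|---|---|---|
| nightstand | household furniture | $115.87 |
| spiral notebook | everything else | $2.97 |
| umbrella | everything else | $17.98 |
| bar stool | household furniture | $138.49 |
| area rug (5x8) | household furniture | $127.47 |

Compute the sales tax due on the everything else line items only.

Spiral notebook $2.97: everything else → 4.5% + 0.75% city = 5.25% → $0.16
Umbrella $17.98: everything else → 4.5% + 0.75% city = 5.25% → $0.94
Tax on everything else = $0.16 + $0.94 = $1.10

$1.10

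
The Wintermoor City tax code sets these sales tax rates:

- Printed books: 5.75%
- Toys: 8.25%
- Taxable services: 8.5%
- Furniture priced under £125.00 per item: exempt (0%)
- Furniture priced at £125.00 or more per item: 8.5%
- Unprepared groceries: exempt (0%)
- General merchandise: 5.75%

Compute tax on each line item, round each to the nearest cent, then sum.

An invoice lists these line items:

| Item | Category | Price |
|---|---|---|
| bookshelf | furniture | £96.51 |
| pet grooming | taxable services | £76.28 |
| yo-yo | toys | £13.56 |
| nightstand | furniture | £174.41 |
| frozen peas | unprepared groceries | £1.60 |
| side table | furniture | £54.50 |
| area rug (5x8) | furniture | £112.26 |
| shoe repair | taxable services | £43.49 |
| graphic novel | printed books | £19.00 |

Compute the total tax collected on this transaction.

Bookshelf £96.51: furniture, under £125.00 → 0% → £0.00
Pet grooming £76.28: taxable services → 8.5% → £6.48
Yo-yo £13.56: toys → 8.25% → £1.12
Nightstand £174.41: furniture, £125.00 or more → 8.5% → £14.82
Frozen peas £1.60: unprepared groceries → 0% → £0.00
Side table £54.50: furniture, under £125.00 → 0% → £0.00
Area rug (5x8) £112.26: furniture, under £125.00 → 0% → £0.00
Shoe repair £43.49: taxable services → 8.5% → £3.70
Graphic novel £19.00: printed books → 5.75% → £1.09
Total tax = £6.48 + £1.12 + £14.82 + £3.70 + £1.09 = £27.21

£27.21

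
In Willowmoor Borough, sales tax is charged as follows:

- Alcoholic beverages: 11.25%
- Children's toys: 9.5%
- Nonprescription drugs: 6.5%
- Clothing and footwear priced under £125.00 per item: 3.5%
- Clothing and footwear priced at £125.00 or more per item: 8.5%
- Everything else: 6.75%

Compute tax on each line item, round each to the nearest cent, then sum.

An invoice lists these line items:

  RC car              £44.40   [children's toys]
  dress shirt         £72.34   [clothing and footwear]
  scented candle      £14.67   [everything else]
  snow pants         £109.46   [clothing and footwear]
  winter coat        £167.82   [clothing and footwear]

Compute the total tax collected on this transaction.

£25.83

RC car £44.40: children's toys → 9.5% → £4.22
Dress shirt £72.34: clothing and footwear, under £125.00 → 3.5% → £2.53
Scented candle £14.67: everything else → 6.75% → £0.99
Snow pants £109.46: clothing and footwear, under £125.00 → 3.5% → £3.83
Winter coat £167.82: clothing and footwear, £125.00 or more → 8.5% → £14.26
Total tax = £4.22 + £2.53 + £0.99 + £3.83 + £14.26 = £25.83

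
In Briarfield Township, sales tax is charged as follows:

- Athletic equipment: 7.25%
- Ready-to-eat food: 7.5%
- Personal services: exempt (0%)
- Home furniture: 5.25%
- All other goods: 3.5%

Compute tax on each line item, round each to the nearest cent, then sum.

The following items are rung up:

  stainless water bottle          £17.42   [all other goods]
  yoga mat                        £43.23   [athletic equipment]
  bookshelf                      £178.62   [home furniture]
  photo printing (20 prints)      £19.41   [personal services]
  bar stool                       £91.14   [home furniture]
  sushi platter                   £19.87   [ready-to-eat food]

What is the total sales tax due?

Stainless water bottle £17.42: all other goods → 3.5% → £0.61
Yoga mat £43.23: athletic equipment → 7.25% → £3.13
Bookshelf £178.62: home furniture → 5.25% → £9.38
Photo printing (20 prints) £19.41: personal services → 0% → £0.00
Bar stool £91.14: home furniture → 5.25% → £4.78
Sushi platter £19.87: ready-to-eat food → 7.5% → £1.49
Total tax = £0.61 + £3.13 + £9.38 + £4.78 + £1.49 = £19.39

£19.39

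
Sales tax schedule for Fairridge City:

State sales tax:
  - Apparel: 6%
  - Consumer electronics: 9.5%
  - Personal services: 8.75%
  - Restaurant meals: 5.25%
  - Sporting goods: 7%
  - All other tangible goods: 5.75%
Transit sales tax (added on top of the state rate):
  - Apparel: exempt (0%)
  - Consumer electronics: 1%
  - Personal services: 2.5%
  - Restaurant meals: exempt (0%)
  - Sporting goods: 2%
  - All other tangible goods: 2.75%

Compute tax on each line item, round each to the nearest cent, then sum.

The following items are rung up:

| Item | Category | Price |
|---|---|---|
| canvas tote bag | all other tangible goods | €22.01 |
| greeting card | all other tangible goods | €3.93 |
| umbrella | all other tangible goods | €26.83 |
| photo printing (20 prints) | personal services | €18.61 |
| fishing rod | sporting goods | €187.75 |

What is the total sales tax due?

Canvas tote bag €22.01: all other tangible goods → 5.75% + 2.75% transit = 8.5% → €1.87
Greeting card €3.93: all other tangible goods → 5.75% + 2.75% transit = 8.5% → €0.33
Umbrella €26.83: all other tangible goods → 5.75% + 2.75% transit = 8.5% → €2.28
Photo printing (20 prints) €18.61: personal services → 8.75% + 2.5% transit = 11.25% → €2.09
Fishing rod €187.75: sporting goods → 7% + 2% transit = 9% → €16.90
Total tax = €1.87 + €0.33 + €2.28 + €2.09 + €16.90 = €23.47

€23.47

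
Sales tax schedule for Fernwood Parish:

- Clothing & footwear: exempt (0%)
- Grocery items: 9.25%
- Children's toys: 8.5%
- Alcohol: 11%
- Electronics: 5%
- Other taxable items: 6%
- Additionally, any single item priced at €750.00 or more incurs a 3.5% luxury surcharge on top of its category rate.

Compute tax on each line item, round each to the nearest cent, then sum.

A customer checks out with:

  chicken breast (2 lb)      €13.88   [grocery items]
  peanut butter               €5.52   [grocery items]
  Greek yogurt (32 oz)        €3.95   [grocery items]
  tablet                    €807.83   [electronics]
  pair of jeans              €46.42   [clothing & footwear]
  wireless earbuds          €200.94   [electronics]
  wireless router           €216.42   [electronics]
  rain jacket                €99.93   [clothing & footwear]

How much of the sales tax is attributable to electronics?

€89.54

Tablet €807.83: electronics → 5% + 3.5% surcharge = 8.5% → €68.67
Wireless earbuds €200.94: electronics → 5% → €10.05
Wireless router €216.42: electronics → 5% → €10.82
Tax on electronics = €68.67 + €10.05 + €10.82 = €89.54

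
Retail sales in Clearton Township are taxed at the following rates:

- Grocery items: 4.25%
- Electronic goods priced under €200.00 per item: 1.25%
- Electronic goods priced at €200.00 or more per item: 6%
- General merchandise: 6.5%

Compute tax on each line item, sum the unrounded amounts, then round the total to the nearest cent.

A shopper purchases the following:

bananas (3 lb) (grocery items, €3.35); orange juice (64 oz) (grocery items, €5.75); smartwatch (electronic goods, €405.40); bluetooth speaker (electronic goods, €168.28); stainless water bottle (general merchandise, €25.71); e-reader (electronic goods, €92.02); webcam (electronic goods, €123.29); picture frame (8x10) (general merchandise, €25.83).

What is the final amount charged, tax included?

Bananas (3 lb) €3.35: grocery items → 4.25% → €0.142375
Orange juice (64 oz) €5.75: grocery items → 4.25% → €0.244375
Smartwatch €405.40: electronic goods, €200.00 or more → 6% → €24.324
Bluetooth speaker €168.28: electronic goods, under €200.00 → 1.25% → €2.1035
Stainless water bottle €25.71: general merchandise → 6.5% → €1.67115
E-reader €92.02: electronic goods, under €200.00 → 1.25% → €1.15025
Webcam €123.29: electronic goods, under €200.00 → 1.25% → €1.541125
Picture frame (8x10) €25.83: general merchandise → 6.5% → €1.67895
Subtotal = €849.63; unrounded tax = €32.855725 → €32.86; total due = €882.49

€882.49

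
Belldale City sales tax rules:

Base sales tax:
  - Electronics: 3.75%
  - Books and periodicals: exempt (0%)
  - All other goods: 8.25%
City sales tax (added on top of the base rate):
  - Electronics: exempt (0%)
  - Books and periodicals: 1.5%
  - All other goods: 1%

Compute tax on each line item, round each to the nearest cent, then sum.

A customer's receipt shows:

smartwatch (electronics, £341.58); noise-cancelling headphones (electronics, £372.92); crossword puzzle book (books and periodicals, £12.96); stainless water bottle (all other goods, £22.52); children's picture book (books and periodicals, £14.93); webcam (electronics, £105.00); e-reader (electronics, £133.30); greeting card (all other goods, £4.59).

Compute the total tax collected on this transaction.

Smartwatch £341.58: electronics → 3.75% + 0% city = 3.75% → £12.81
Noise-cancelling headphones £372.92: electronics → 3.75% + 0% city = 3.75% → £13.98
Crossword puzzle book £12.96: books and periodicals → 0% + 1.5% city = 1.5% → £0.19
Stainless water bottle £22.52: all other goods → 8.25% + 1% city = 9.25% → £2.08
Children's picture book £14.93: books and periodicals → 0% + 1.5% city = 1.5% → £0.22
Webcam £105.00: electronics → 3.75% + 0% city = 3.75% → £3.94
E-reader £133.30: electronics → 3.75% + 0% city = 3.75% → £5.00
Greeting card £4.59: all other goods → 8.25% + 1% city = 9.25% → £0.42
Total tax = £12.81 + £13.98 + £0.19 + £2.08 + £0.22 + £3.94 + £5.00 + £0.42 = £38.64

£38.64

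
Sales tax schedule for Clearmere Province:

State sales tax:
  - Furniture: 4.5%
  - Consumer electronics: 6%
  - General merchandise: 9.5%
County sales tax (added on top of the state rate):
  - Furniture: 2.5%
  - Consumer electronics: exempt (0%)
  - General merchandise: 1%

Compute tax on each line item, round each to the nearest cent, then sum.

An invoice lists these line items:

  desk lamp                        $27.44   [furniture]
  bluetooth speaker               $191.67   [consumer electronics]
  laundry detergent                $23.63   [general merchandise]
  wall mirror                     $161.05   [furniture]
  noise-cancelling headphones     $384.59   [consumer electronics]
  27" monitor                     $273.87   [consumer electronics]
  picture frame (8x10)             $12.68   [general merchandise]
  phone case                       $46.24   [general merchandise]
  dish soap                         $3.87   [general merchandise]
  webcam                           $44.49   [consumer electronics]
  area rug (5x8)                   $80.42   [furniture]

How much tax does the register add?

Desk lamp $27.44: furniture → 4.5% + 2.5% county = 7% → $1.92
Bluetooth speaker $191.67: consumer electronics → 6% + 0% county = 6% → $11.50
Laundry detergent $23.63: general merchandise → 9.5% + 1% county = 10.5% → $2.48
Wall mirror $161.05: furniture → 4.5% + 2.5% county = 7% → $11.27
Noise-cancelling headphones $384.59: consumer electronics → 6% + 0% county = 6% → $23.08
27" monitor $273.87: consumer electronics → 6% + 0% county = 6% → $16.43
Picture frame (8x10) $12.68: general merchandise → 9.5% + 1% county = 10.5% → $1.33
Phone case $46.24: general merchandise → 9.5% + 1% county = 10.5% → $4.86
Dish soap $3.87: general merchandise → 9.5% + 1% county = 10.5% → $0.41
Webcam $44.49: consumer electronics → 6% + 0% county = 6% → $2.67
Area rug (5x8) $80.42: furniture → 4.5% + 2.5% county = 7% → $5.63
Total tax = $1.92 + $11.50 + $2.48 + $11.27 + $23.08 + $16.43 + $1.33 + $4.86 + $0.41 + $2.67 + $5.63 = $81.58

$81.58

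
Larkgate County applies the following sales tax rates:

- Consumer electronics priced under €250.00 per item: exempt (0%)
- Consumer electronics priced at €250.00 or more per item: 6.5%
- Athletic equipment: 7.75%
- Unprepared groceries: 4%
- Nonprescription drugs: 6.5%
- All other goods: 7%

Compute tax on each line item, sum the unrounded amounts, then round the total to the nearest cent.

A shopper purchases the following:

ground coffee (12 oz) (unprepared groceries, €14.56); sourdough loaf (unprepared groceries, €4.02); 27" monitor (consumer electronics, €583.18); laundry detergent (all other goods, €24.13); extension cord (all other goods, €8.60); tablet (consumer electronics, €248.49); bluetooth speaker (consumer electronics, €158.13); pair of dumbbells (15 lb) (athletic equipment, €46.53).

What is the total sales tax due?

Ground coffee (12 oz) €14.56: unprepared groceries → 4% → €0.5824
Sourdough loaf €4.02: unprepared groceries → 4% → €0.1608
27" monitor €583.18: consumer electronics, €250.00 or more → 6.5% → €37.9067
Laundry detergent €24.13: all other goods → 7% → €1.6891
Extension cord €8.60: all other goods → 7% → €0.602
Tablet €248.49: consumer electronics, under €250.00 → 0% → €0.00
Bluetooth speaker €158.13: consumer electronics, under €250.00 → 0% → €0.00
Pair of dumbbells (15 lb) €46.53: athletic equipment → 7.75% → €3.606075
Unrounded tax sum = €44.547075 → €44.55

€44.55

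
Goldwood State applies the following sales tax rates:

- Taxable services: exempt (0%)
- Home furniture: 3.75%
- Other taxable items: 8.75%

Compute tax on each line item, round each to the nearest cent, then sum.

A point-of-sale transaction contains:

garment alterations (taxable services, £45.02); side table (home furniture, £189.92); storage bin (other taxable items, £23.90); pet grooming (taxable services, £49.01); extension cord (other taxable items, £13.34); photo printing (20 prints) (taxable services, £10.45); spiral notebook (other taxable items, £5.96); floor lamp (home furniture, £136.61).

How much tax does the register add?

£16.02

Garment alterations £45.02: taxable services → 0% → £0.00
Side table £189.92: home furniture → 3.75% → £7.12
Storage bin £23.90: other taxable items → 8.75% → £2.09
Pet grooming £49.01: taxable services → 0% → £0.00
Extension cord £13.34: other taxable items → 8.75% → £1.17
Photo printing (20 prints) £10.45: taxable services → 0% → £0.00
Spiral notebook £5.96: other taxable items → 8.75% → £0.52
Floor lamp £136.61: home furniture → 3.75% → £5.12
Total tax = £7.12 + £2.09 + £1.17 + £0.52 + £5.12 = £16.02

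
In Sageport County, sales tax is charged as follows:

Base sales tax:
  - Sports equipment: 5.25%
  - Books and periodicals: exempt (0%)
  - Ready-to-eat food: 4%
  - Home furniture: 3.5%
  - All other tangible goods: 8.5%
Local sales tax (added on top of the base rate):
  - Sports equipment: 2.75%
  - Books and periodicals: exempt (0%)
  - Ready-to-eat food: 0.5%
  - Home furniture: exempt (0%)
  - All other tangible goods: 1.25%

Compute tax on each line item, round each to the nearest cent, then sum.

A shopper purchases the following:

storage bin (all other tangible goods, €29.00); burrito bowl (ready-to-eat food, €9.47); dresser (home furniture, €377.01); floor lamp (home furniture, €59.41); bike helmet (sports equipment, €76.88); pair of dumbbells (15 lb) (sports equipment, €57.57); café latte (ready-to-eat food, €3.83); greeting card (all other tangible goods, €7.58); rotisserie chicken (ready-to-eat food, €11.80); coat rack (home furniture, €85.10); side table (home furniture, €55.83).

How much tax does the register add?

Storage bin €29.00: all other tangible goods → 8.5% + 1.25% local = 9.75% → €2.83
Burrito bowl €9.47: ready-to-eat food → 4% + 0.5% local = 4.5% → €0.43
Dresser €377.01: home furniture → 3.5% + 0% local = 3.5% → €13.20
Floor lamp €59.41: home furniture → 3.5% + 0% local = 3.5% → €2.08
Bike helmet €76.88: sports equipment → 5.25% + 2.75% local = 8% → €6.15
Pair of dumbbells (15 lb) €57.57: sports equipment → 5.25% + 2.75% local = 8% → €4.61
Café latte €3.83: ready-to-eat food → 4% + 0.5% local = 4.5% → €0.17
Greeting card €7.58: all other tangible goods → 8.5% + 1.25% local = 9.75% → €0.74
Rotisserie chicken €11.80: ready-to-eat food → 4% + 0.5% local = 4.5% → €0.53
Coat rack €85.10: home furniture → 3.5% + 0% local = 3.5% → €2.98
Side table €55.83: home furniture → 3.5% + 0% local = 3.5% → €1.95
Total tax = €2.83 + €0.43 + €13.20 + €2.08 + €6.15 + €4.61 + €0.17 + €0.74 + €0.53 + €2.98 + €1.95 = €35.67

€35.67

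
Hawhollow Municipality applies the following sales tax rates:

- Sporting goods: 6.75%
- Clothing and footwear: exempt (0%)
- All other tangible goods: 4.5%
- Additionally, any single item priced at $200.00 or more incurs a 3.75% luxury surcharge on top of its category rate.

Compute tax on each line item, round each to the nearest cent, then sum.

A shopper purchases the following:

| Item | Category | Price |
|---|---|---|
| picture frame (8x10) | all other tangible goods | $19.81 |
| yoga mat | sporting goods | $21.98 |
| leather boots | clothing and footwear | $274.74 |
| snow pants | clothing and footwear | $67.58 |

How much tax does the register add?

Picture frame (8x10) $19.81: all other tangible goods → 4.5% → $0.89
Yoga mat $21.98: sporting goods → 6.75% → $1.48
Leather boots $274.74: clothing and footwear → 0% + 3.75% surcharge = 3.75% → $10.30
Snow pants $67.58: clothing and footwear → 0% → $0.00
Total tax = $0.89 + $1.48 + $10.30 = $12.67

$12.67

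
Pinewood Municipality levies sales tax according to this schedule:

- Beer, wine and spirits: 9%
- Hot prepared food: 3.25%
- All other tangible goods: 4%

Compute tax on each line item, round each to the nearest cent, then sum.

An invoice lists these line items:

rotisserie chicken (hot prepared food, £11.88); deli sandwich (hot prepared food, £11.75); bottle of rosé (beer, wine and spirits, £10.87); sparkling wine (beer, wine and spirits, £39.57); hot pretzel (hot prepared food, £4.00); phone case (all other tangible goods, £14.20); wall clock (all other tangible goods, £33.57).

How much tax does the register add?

£7.35

Rotisserie chicken £11.88: hot prepared food → 3.25% → £0.39
Deli sandwich £11.75: hot prepared food → 3.25% → £0.38
Bottle of rosé £10.87: beer, wine and spirits → 9% → £0.98
Sparkling wine £39.57: beer, wine and spirits → 9% → £3.56
Hot pretzel £4.00: hot prepared food → 3.25% → £0.13
Phone case £14.20: all other tangible goods → 4% → £0.57
Wall clock £33.57: all other tangible goods → 4% → £1.34
Total tax = £0.39 + £0.38 + £0.98 + £3.56 + £0.13 + £0.57 + £1.34 = £7.35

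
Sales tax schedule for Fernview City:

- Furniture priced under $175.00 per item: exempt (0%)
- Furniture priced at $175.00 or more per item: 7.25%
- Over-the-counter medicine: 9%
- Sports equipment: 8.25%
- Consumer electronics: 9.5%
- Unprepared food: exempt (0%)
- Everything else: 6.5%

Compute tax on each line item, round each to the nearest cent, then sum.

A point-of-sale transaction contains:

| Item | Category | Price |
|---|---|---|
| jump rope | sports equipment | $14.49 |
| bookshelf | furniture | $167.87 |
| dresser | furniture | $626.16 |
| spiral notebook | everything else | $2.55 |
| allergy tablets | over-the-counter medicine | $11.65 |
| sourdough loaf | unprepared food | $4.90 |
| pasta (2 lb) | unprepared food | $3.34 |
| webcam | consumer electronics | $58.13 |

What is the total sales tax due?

$53.34

Jump rope $14.49: sports equipment → 8.25% → $1.20
Bookshelf $167.87: furniture, under $175.00 → 0% → $0.00
Dresser $626.16: furniture, $175.00 or more → 7.25% → $45.40
Spiral notebook $2.55: everything else → 6.5% → $0.17
Allergy tablets $11.65: over-the-counter medicine → 9% → $1.05
Sourdough loaf $4.90: unprepared food → 0% → $0.00
Pasta (2 lb) $3.34: unprepared food → 0% → $0.00
Webcam $58.13: consumer electronics → 9.5% → $5.52
Total tax = $1.20 + $45.40 + $0.17 + $1.05 + $5.52 = $53.34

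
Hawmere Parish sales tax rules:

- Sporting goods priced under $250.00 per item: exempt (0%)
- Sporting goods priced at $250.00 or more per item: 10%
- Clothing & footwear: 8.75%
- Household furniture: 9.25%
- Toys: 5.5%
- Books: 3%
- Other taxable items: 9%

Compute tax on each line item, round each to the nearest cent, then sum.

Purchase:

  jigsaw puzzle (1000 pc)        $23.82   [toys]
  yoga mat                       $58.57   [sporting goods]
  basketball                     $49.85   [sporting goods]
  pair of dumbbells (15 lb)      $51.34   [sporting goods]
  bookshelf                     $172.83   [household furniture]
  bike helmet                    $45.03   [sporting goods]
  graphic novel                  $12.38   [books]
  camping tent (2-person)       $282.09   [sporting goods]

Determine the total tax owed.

Jigsaw puzzle (1000 pc) $23.82: toys → 5.5% → $1.31
Yoga mat $58.57: sporting goods, under $250.00 → 0% → $0.00
Basketball $49.85: sporting goods, under $250.00 → 0% → $0.00
Pair of dumbbells (15 lb) $51.34: sporting goods, under $250.00 → 0% → $0.00
Bookshelf $172.83: household furniture → 9.25% → $15.99
Bike helmet $45.03: sporting goods, under $250.00 → 0% → $0.00
Graphic novel $12.38: books → 3% → $0.37
Camping tent (2-person) $282.09: sporting goods, $250.00 or more → 10% → $28.21
Total tax = $1.31 + $15.99 + $0.37 + $28.21 = $45.88

$45.88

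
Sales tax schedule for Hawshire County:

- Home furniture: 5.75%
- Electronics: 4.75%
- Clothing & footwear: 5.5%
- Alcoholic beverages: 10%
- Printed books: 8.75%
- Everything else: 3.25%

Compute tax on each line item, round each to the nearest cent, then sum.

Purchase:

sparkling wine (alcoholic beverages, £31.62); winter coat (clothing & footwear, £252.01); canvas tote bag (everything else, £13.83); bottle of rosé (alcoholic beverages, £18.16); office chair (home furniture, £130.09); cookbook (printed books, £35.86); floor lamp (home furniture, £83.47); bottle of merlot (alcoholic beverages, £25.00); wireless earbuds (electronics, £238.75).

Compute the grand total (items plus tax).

£877.34

Sparkling wine £31.62: alcoholic beverages → 10% → £3.16
Winter coat £252.01: clothing & footwear → 5.5% → £13.86
Canvas tote bag £13.83: everything else → 3.25% → £0.45
Bottle of rosé £18.16: alcoholic beverages → 10% → £1.82
Office chair £130.09: home furniture → 5.75% → £7.48
Cookbook £35.86: printed books → 8.75% → £3.14
Floor lamp £83.47: home furniture → 5.75% → £4.80
Bottle of merlot £25.00: alcoholic beverages → 10% → £2.50
Wireless earbuds £238.75: electronics → 4.75% → £11.34
Subtotal = £828.79; tax = £48.55; total due = £877.34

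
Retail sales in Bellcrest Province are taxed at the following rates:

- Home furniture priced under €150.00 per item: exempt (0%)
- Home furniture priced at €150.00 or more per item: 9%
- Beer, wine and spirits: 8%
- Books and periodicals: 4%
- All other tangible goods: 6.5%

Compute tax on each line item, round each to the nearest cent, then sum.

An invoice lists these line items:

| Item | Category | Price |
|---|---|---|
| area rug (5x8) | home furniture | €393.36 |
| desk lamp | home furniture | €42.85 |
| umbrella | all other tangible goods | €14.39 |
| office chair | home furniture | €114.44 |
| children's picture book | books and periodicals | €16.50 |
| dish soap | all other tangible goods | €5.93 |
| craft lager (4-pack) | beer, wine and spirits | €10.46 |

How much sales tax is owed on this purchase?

€38.23

Area rug (5x8) €393.36: home furniture, €150.00 or more → 9% → €35.40
Desk lamp €42.85: home furniture, under €150.00 → 0% → €0.00
Umbrella €14.39: all other tangible goods → 6.5% → €0.94
Office chair €114.44: home furniture, under €150.00 → 0% → €0.00
Children's picture book €16.50: books and periodicals → 4% → €0.66
Dish soap €5.93: all other tangible goods → 6.5% → €0.39
Craft lager (4-pack) €10.46: beer, wine and spirits → 8% → €0.84
Total tax = €35.40 + €0.94 + €0.66 + €0.39 + €0.84 = €38.23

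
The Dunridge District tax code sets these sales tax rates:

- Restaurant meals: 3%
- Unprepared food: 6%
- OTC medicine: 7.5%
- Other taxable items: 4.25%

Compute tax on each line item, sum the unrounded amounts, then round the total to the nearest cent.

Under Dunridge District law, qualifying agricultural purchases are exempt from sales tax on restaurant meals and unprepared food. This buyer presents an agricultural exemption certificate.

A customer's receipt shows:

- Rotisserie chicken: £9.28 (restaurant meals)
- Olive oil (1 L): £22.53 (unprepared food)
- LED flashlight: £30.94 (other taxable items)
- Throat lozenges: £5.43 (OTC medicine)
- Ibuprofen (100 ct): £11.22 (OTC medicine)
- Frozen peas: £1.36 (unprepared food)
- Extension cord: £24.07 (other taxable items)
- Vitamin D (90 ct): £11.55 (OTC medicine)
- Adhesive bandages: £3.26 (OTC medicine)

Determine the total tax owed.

£4.70

Rotisserie chicken £9.28: restaurant meals, buyer-exempt → 0% → £0.00
Olive oil (1 L) £22.53: unprepared food, buyer-exempt → 0% → £0.00
LED flashlight £30.94: other taxable items → 4.25% → £1.31495
Throat lozenges £5.43: OTC medicine → 7.5% → £0.40725
Ibuprofen (100 ct) £11.22: OTC medicine → 7.5% → £0.8415
Frozen peas £1.36: unprepared food, buyer-exempt → 0% → £0.00
Extension cord £24.07: other taxable items → 4.25% → £1.022975
Vitamin D (90 ct) £11.55: OTC medicine → 7.5% → £0.86625
Adhesive bandages £3.26: OTC medicine → 7.5% → £0.2445
Unrounded tax sum = £4.697425 → £4.70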